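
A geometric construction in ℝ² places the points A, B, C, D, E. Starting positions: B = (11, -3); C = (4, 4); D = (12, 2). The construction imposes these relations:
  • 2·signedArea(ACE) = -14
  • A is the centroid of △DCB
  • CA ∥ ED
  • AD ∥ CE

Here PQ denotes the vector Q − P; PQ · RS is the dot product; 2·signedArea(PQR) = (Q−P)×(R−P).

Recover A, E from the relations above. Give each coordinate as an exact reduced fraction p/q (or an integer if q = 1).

1. A_x = 9  [A is the centroid of △DCB]
2. A_y = 1  [A is the centroid of △DCB]
   → A = (9, 1)
3. E_x = 7  [CA ∥ ED ∩ AD ∥ CE]
4. E_y = 5  [CA ∥ ED ∩ AD ∥ CE]
   → E = (7, 5)

A = (9, 1)
E = (7, 5)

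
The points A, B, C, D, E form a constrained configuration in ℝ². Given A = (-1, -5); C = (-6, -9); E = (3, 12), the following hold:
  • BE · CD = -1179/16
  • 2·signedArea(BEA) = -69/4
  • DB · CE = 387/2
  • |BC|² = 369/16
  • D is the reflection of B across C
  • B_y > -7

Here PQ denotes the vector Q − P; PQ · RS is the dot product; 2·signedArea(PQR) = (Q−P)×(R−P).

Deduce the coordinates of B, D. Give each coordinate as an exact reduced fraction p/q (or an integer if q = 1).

B = (-9/4, -6)
D = (-39/4, -12)

1. B_x = -9/4  [line 17·x + -4·y + 57/4 = 0 ∩ |BC|² = 369/16]
2. B_y = -6  [line 17·x + -4·y + 57/4 = 0 ∩ |BC|² = 369/16]
   → B = (-9/4, -6)
3. D_x = -39/4  [D is the reflection of B across C]
4. D_y = -12  [D is the reflection of B across C]
   → D = (-39/4, -12)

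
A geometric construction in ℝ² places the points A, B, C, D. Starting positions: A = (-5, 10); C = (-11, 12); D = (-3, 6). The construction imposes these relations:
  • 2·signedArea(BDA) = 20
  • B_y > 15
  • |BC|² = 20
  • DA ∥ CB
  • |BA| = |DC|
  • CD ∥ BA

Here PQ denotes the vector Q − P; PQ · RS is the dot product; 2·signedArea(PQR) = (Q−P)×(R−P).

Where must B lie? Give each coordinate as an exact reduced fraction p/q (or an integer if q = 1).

B = (-13, 16)

1. B_x = -13  [CD ∥ BA ∩ DA ∥ CB]
2. B_y = 16  [CD ∥ BA ∩ DA ∥ CB]
   → B = (-13, 16)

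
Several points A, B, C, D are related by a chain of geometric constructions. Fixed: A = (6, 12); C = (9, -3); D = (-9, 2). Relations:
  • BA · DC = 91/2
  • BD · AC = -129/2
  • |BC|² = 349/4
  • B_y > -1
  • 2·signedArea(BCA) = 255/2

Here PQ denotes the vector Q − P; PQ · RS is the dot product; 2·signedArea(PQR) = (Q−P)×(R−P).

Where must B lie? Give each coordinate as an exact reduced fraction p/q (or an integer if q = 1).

B = (0, -1/2)

1. B_x = 0  [BA · DC = 91/2 ∩ 2·signedArea(BCA) = 255/2]
2. B_y = -1/2  [BA · DC = 91/2 ∩ 2·signedArea(BCA) = 255/2]
   → B = (0, -1/2)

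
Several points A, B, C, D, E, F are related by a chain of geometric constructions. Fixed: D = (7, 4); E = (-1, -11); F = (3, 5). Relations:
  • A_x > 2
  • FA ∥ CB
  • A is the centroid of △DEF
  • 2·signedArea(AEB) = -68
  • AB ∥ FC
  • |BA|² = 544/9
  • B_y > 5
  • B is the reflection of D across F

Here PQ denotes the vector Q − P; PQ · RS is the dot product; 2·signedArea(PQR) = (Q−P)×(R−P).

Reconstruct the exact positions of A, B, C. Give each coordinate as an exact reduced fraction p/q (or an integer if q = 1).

1. A_x = 3  [A is the centroid of △DEF]
2. A_y = -2/3  [A is the centroid of △DEF]
   → A = (3, -2/3)
3. B_x = -1  [B is the reflection of D across F]
4. B_y = 6  [B is the reflection of D across F]
   → B = (-1, 6)
5. C_x = -1  [FA ∥ CB ∩ AB ∥ FC]
6. C_y = 35/3  [FA ∥ CB ∩ AB ∥ FC]
   → C = (-1, 35/3)

A = (3, -2/3)
B = (-1, 6)
C = (-1, 35/3)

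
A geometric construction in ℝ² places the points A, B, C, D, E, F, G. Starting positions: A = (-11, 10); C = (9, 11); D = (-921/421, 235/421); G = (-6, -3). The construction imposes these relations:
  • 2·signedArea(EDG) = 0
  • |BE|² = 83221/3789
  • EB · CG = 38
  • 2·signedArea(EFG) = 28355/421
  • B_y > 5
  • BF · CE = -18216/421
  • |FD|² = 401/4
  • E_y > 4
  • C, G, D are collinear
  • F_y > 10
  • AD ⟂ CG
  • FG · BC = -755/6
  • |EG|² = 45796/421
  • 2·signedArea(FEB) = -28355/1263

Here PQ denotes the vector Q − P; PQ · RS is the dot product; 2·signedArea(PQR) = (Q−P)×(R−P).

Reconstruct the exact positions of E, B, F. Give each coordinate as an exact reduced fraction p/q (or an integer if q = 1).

B = (-8/3, 6)
E = (684/421, 1733/421)
F = (-1, 21/2)

1. E_x = 684/421  [line 1498/421·x + -1605/421·y + 4173/421 = 0 ∩ |EG|² = 45796/421]
2. E_y = 1733/421  [line 1498/421·x + -1605/421·y + 4173/421 = 0 ∩ |EG|² = 45796/421]
   → E = (684/421, 1733/421)
3. B_x = -8/3  [line -15·x + -14·y + 44 = 0 ∩ |BE|² = 83221/3789]
4. B_y = 6  [line -15·x + -14·y + 44 = 0 ∩ |BE|² = 83221/3789]
   → B = (-8/3, 6)
5. F_x = -1  [BF · CE = -18216/421 ∩ 2·signedArea(FEB) = -28355/1263]
6. F_y = 21/2  [BF · CE = -18216/421 ∩ 2·signedArea(FEB) = -28355/1263]
   → F = (-1, 21/2)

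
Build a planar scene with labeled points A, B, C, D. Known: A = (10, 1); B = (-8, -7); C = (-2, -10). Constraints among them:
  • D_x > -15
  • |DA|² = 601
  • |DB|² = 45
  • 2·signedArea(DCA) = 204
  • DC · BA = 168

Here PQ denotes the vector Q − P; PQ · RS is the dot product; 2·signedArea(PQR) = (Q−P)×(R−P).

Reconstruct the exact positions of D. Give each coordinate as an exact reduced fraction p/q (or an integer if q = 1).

1. D_x = -14  [2·signedArea(DCA) = 204 ∩ DC · BA = 168]
2. D_y = -4  [2·signedArea(DCA) = 204 ∩ DC · BA = 168]
   → D = (-14, -4)

D = (-14, -4)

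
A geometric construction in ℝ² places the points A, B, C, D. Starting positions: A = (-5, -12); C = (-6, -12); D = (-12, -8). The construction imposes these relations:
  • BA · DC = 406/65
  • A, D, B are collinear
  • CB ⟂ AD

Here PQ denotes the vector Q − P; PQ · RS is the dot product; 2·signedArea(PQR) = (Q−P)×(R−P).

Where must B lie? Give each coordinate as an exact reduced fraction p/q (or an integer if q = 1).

B = (-374/65, -752/65)

1. B_x = -374/65  [A, D, B are collinear ∩ CB ⟂ AD]
2. B_y = -752/65  [A, D, B are collinear ∩ CB ⟂ AD]
   → B = (-374/65, -752/65)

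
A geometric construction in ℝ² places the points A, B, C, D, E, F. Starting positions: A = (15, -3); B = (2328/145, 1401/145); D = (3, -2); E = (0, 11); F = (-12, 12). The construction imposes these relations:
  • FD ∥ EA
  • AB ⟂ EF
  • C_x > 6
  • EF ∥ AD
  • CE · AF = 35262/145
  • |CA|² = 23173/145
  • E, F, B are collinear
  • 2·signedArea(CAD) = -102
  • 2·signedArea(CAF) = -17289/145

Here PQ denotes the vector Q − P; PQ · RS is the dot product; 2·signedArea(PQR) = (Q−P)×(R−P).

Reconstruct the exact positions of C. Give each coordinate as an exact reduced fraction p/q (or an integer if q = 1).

C = (921/145, 902/145)

1. C_x = 921/145  [2·signedArea(CAF) = -17289/145 ∩ CE · AF = 35262/145]
2. C_y = 902/145  [2·signedArea(CAF) = -17289/145 ∩ CE · AF = 35262/145]
   → C = (921/145, 902/145)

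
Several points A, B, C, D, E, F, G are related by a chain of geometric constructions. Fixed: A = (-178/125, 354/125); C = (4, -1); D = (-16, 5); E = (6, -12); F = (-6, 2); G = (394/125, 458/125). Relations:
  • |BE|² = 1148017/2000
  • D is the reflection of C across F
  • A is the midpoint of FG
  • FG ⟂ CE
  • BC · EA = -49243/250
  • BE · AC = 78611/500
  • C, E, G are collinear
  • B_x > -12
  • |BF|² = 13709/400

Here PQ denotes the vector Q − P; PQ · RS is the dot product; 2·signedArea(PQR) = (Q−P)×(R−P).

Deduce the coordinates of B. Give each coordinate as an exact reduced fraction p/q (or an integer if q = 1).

1. B_x = -2803/250  [BE · AC = 78611/500 ∩ BC · EA = -49243/250]
2. B_y = 2333/500  [BE · AC = 78611/500 ∩ BC · EA = -49243/250]
   → B = (-2803/250, 2333/500)

B = (-2803/250, 2333/500)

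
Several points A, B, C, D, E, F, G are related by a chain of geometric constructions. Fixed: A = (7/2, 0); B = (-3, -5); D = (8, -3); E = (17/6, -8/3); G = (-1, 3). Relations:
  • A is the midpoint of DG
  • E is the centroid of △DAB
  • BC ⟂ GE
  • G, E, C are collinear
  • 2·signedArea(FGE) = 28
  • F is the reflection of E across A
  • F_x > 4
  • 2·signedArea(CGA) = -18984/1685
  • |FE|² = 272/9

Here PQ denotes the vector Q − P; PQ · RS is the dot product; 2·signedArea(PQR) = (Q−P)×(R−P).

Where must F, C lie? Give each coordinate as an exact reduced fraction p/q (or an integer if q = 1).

C = (3513/1685, -2629/1685)
F = (25/6, 8/3)

1. F_x = 25/6  [F is the reflection of E across A]
2. F_y = 8/3  [F is the reflection of E across A]
   → F = (25/6, 8/3)
3. C_x = 3513/1685  [G, E, C are collinear ∩ BC ⟂ GE]
4. C_y = -2629/1685  [G, E, C are collinear ∩ BC ⟂ GE]
   → C = (3513/1685, -2629/1685)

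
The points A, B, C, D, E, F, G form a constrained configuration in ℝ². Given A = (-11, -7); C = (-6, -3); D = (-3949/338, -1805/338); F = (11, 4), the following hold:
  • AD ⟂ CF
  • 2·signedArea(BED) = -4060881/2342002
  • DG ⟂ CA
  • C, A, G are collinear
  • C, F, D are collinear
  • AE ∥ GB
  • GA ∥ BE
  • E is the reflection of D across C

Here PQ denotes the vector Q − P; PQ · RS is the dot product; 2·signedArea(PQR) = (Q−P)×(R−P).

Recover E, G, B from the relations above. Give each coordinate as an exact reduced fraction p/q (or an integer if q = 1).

B = (529/6929, -4787/13858)
E = (-107/338, -223/338)
G = (-146993/13858, -46325/6929)

1. E_x = -107/338  [E is the reflection of D across C]
2. E_y = -223/338  [E is the reflection of D across C]
   → E = (-107/338, -223/338)
3. G_x = -146993/13858  [C, A, G are collinear ∩ DG ⟂ CA]
4. G_y = -46325/6929  [C, A, G are collinear ∩ DG ⟂ CA]
   → G = (-146993/13858, -46325/6929)
5. B_x = 529/6929  [GA ∥ BE ∩ AE ∥ GB]
6. B_y = -4787/13858  [GA ∥ BE ∩ AE ∥ GB]
   → B = (529/6929, -4787/13858)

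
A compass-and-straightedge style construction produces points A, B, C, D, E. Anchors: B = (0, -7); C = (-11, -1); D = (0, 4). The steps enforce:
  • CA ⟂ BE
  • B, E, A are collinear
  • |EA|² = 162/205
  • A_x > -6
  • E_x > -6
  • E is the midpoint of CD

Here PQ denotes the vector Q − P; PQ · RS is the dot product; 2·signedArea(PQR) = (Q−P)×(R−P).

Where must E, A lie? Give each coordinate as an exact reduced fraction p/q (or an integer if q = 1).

1. E_x = -11/2  [E is the midpoint of CD]
2. E_y = 3/2  [E is the midpoint of CD]
   → E = (-11/2, 3/2)
3. A_x = -2453/410  [B, E, A are collinear ∩ CA ⟂ BE]
4. A_y = 921/410  [B, E, A are collinear ∩ CA ⟂ BE]
   → A = (-2453/410, 921/410)

A = (-2453/410, 921/410)
E = (-11/2, 3/2)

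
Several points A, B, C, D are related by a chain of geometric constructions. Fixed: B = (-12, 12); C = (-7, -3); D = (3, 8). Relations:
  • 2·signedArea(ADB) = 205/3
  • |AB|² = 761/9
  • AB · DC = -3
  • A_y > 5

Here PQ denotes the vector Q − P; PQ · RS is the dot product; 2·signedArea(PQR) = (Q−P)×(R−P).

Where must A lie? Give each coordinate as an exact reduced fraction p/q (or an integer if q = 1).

1. A_x = -16/3  [2·signedArea(ADB) = 205/3 ∩ AB · DC = -3]
2. A_y = 17/3  [2·signedArea(ADB) = 205/3 ∩ AB · DC = -3]
   → A = (-16/3, 17/3)

A = (-16/3, 17/3)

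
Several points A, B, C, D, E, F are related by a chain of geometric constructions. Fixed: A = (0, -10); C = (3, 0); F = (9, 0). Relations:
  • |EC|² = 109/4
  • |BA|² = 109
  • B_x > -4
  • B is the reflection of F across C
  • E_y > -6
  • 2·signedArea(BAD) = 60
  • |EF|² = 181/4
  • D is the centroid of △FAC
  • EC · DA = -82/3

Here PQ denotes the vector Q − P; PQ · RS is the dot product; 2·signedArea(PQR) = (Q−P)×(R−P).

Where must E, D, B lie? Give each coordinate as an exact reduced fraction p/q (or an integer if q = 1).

B = (-3, 0)
D = (4, -10/3)
E = (9/2, -5)

1. D_x = 4  [D is the centroid of △FAC]
2. D_y = -10/3  [D is the centroid of △FAC]
   → D = (4, -10/3)
3. B_x = -3  [B is the reflection of F across C]
4. B_y = 0  [B is the reflection of F across C]
   → B = (-3, 0)
5. E_x = 9/2  [line 4·x + 20/3·y + 46/3 = 0 ∩ |EF|² = 181/4]
6. E_y = -5  [line 4·x + 20/3·y + 46/3 = 0 ∩ |EF|² = 181/4]
   → E = (9/2, -5)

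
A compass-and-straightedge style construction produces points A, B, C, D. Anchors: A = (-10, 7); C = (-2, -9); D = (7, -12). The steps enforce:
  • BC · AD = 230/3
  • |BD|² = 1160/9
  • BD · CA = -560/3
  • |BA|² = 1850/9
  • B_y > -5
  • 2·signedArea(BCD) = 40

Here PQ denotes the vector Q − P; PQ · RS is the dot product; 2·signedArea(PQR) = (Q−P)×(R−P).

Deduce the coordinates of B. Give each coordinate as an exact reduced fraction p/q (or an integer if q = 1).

B = (-5/3, -14/3)

1. B_x = -5/3  [2·signedArea(BCD) = 40 ∩ BC · AD = 230/3]
2. B_y = -14/3  [2·signedArea(BCD) = 40 ∩ BC · AD = 230/3]
   → B = (-5/3, -14/3)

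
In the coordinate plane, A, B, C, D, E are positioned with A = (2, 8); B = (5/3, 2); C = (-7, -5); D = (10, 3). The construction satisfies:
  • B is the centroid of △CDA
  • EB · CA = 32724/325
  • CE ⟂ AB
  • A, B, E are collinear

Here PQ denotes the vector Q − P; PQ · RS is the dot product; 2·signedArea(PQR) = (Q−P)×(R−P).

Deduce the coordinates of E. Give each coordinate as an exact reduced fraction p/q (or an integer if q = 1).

E = (407/325, -1774/325)

1. E_x = 407/325  [A, B, E are collinear ∩ CE ⟂ AB]
2. E_y = -1774/325  [A, B, E are collinear ∩ CE ⟂ AB]
   → E = (407/325, -1774/325)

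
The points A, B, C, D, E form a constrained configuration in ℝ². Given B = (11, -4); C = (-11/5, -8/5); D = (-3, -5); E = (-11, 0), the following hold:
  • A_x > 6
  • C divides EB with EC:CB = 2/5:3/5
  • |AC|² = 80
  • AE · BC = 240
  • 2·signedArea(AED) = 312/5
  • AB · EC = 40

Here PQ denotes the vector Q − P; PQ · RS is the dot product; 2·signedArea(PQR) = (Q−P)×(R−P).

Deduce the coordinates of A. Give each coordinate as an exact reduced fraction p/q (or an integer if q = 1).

1. A_x = 33/5  [AB · EC = 40 ∩ 2·signedArea(AED) = 312/5]
2. A_y = -16/5  [AB · EC = 40 ∩ 2·signedArea(AED) = 312/5]
   → A = (33/5, -16/5)

A = (33/5, -16/5)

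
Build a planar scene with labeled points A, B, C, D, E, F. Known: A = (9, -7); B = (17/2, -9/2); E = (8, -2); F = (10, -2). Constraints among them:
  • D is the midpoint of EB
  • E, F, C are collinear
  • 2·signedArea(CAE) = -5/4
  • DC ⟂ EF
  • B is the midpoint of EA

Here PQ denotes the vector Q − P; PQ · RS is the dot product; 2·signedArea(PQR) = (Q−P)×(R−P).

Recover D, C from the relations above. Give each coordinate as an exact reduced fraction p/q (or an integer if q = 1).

C = (33/4, -2)
D = (33/4, -13/4)

1. D_x = 33/4  [D is the midpoint of EB]
2. D_y = -13/4  [D is the midpoint of EB]
   → D = (33/4, -13/4)
3. C_x = 33/4  [E, F, C are collinear ∩ DC ⟂ EF]
4. C_y = -2  [E, F, C are collinear ∩ DC ⟂ EF]
   → C = (33/4, -2)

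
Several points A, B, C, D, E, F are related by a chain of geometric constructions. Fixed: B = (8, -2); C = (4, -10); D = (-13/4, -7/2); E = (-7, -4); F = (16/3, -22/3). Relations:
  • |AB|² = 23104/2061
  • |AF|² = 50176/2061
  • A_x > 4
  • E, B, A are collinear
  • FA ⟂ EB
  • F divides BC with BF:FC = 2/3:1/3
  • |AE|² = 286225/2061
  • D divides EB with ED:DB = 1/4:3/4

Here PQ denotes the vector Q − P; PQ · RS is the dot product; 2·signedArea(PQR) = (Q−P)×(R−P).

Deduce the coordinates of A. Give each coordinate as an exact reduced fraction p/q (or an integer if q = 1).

1. A_x = 1072/229  [E, B, A are collinear ∩ FA ⟂ EB]
2. A_y = -1678/687  [E, B, A are collinear ∩ FA ⟂ EB]
   → A = (1072/229, -1678/687)

A = (1072/229, -1678/687)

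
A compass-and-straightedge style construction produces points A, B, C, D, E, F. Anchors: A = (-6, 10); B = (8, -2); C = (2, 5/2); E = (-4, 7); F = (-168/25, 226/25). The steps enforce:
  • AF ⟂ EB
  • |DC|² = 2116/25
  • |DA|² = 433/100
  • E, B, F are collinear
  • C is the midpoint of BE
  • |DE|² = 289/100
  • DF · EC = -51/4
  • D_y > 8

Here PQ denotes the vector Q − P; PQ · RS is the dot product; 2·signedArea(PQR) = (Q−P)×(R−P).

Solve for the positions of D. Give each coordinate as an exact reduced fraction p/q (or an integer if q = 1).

D = (-134/25, 401/50)

1. D_x = -134/25  [line -6·x + 9/2·y + -273/4 = 0 ∩ |DC|² = 2116/25]
2. D_y = 401/50  [line -6·x + 9/2·y + -273/4 = 0 ∩ |DC|² = 2116/25]
   → D = (-134/25, 401/50)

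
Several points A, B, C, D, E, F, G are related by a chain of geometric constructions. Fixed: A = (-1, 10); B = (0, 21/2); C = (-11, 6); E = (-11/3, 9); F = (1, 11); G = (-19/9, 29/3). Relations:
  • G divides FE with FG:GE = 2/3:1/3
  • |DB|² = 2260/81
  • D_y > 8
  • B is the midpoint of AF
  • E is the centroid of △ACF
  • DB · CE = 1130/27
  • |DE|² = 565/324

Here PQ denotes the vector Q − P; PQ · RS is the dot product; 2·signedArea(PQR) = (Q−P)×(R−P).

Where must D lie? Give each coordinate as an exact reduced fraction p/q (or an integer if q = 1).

1. D_x = -44/9  [line -22/3·x + -3·y + -559/54 = 0 ∩ |DE|² = 565/324]
2. D_y = 17/2  [line -22/3·x + -3·y + -559/54 = 0 ∩ |DE|² = 565/324]
   → D = (-44/9, 17/2)

D = (-44/9, 17/2)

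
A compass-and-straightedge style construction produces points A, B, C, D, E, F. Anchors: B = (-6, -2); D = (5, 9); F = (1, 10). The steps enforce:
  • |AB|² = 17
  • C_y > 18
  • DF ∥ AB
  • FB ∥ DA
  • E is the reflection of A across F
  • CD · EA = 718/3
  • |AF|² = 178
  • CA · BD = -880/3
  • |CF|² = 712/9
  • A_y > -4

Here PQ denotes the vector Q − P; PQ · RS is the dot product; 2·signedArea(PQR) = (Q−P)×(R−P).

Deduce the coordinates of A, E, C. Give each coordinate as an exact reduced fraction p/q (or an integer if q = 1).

1. A_x = -2  [DF ∥ AB ∩ FB ∥ DA]
2. A_y = -3  [DF ∥ AB ∩ FB ∥ DA]
   → A = (-2, -3)
3. E_x = 4  [E is the reflection of A across F]
4. E_y = 23  [E is the reflection of A across F]
   → E = (4, 23)
5. C_x = 3  [CD · EA = 718/3 ∩ CA · BD = -880/3]
6. C_y = 56/3  [CD · EA = 718/3 ∩ CA · BD = -880/3]
   → C = (3, 56/3)

A = (-2, -3)
C = (3, 56/3)
E = (4, 23)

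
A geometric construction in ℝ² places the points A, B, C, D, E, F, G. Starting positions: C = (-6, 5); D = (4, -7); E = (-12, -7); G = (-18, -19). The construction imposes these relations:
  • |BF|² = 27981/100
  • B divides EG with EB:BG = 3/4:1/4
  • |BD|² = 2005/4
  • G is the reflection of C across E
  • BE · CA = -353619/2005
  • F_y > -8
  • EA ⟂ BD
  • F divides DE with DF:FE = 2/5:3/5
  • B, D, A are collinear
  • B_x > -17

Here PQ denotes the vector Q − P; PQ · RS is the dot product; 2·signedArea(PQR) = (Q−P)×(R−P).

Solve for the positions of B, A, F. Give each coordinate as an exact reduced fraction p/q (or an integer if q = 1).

1. B_x = -33/2  [B divides EG with EB:BG = 3/4:1/4]
2. B_y = -16  [B divides EG with EB:BG = 3/4:1/4]
   → B = (-33/2, -16)
3. A_x = -18876/2005  [B, D, A are collinear ∩ EA ⟂ BD]
4. A_y = -25843/2005  [B, D, A are collinear ∩ EA ⟂ BD]
   → A = (-18876/2005, -25843/2005)
5. F_x = -12/5  [F divides DE with DF:FE = 2/5:3/5]
6. F_y = -7  [F divides DE with DF:FE = 2/5:3/5]
   → F = (-12/5, -7)

A = (-18876/2005, -25843/2005)
B = (-33/2, -16)
F = (-12/5, -7)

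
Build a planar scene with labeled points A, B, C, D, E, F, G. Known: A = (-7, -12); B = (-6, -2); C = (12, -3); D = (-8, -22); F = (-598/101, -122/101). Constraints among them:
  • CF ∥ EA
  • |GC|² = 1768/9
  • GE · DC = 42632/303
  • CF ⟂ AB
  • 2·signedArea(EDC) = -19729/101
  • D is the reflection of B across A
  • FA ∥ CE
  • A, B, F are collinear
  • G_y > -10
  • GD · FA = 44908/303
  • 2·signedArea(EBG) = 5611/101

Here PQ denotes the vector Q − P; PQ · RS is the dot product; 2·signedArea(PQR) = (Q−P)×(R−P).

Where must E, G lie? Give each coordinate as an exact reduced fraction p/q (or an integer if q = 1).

1. E_x = 1103/101  [CF ∥ EA ∩ FA ∥ CE]
2. E_y = -1393/101  [CF ∥ EA ∩ FA ∥ CE]
   → E = (1103/101, -1393/101)
3. G_x = -2/3  [GE · DC = 42632/303 ∩ 2·signedArea(EBG) = 5611/101]
4. G_y = -9  [GE · DC = 42632/303 ∩ 2·signedArea(EBG) = 5611/101]
   → G = (-2/3, -9)

E = (1103/101, -1393/101)
G = (-2/3, -9)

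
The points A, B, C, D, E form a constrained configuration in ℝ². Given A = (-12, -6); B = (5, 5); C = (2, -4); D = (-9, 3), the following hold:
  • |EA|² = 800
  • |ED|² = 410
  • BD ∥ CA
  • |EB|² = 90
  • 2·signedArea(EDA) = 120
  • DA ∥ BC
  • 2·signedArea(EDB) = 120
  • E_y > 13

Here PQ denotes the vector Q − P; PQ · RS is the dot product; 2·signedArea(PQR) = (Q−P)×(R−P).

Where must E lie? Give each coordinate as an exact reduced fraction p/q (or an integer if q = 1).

1. E_x = 8  [2·signedArea(EDA) = 120 ∩ 2·signedArea(EDB) = 120]
2. E_y = 14  [2·signedArea(EDA) = 120 ∩ 2·signedArea(EDB) = 120]
   → E = (8, 14)

E = (8, 14)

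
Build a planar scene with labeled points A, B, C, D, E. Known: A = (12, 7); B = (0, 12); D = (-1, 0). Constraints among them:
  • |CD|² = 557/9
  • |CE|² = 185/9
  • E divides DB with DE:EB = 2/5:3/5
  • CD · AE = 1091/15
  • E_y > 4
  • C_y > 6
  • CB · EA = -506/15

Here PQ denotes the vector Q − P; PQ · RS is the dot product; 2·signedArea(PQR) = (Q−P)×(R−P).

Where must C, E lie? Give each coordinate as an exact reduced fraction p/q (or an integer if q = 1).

1. E_x = -3/5  [E divides DB with DE:EB = 2/5:3/5]
2. E_y = 24/5  [E divides DB with DE:EB = 2/5:3/5]
   → E = (-3/5, 24/5)
3. C_x = 11/3  [line -63/5·x + -11/5·y + 902/15 = 0 ∩ |CD|² = 557/9]
4. C_y = 19/3  [line -63/5·x + -11/5·y + 902/15 = 0 ∩ |CD|² = 557/9]
   → C = (11/3, 19/3)

C = (11/3, 19/3)
E = (-3/5, 24/5)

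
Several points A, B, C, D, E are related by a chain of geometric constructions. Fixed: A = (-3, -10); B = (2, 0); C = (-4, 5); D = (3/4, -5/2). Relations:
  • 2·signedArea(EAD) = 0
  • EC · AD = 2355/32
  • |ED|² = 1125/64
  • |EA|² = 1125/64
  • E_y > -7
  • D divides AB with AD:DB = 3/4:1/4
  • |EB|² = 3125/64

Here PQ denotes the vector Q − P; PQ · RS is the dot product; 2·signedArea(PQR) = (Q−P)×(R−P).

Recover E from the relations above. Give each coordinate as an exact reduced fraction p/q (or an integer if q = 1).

E = (-9/8, -25/4)

1. E_x = -9/8  [2·signedArea(EAD) = 0 ∩ EC · AD = 2355/32]
2. E_y = -25/4  [2·signedArea(EAD) = 0 ∩ EC · AD = 2355/32]
   → E = (-9/8, -25/4)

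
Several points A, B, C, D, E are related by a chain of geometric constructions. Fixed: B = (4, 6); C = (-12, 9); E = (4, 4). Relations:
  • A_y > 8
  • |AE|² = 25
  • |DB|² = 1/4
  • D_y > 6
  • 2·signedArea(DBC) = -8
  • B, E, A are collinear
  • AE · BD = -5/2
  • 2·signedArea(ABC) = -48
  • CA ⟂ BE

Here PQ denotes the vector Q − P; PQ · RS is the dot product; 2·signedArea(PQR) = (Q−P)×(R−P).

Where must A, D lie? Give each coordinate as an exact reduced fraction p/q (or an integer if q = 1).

1. A_x = 4  [B, E, A are collinear ∩ CA ⟂ BE]
2. A_y = 9  [B, E, A are collinear ∩ CA ⟂ BE]
   → A = (4, 9)
3. D_x = 4  [2·signedArea(DBC) = -8 ∩ AE · BD = -5/2]
4. D_y = 13/2  [2·signedArea(DBC) = -8 ∩ AE · BD = -5/2]
   → D = (4, 13/2)

A = (4, 9)
D = (4, 13/2)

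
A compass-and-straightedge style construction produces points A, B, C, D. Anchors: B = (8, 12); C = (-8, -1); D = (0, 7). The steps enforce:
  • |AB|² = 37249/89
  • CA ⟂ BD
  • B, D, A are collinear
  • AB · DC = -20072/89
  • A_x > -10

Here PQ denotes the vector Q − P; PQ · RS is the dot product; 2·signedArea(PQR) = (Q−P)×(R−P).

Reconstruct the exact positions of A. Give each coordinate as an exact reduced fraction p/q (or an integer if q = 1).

1. A_x = -832/89  [B, D, A are collinear ∩ CA ⟂ BD]
2. A_y = 103/89  [B, D, A are collinear ∩ CA ⟂ BD]
   → A = (-832/89, 103/89)

A = (-832/89, 103/89)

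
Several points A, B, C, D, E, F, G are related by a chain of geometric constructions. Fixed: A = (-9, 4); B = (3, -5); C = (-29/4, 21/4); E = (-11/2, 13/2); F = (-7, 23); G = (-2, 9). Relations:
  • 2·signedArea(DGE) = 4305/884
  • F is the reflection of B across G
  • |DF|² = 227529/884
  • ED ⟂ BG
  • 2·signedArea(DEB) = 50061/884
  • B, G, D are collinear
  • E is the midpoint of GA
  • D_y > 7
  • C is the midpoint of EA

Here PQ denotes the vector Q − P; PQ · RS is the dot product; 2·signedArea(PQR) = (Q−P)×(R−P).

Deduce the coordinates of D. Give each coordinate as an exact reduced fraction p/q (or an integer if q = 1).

1. D_x = -709/442  [B, G, D are collinear ∩ ED ⟂ BG]
2. D_y = 1744/221  [B, G, D are collinear ∩ ED ⟂ BG]
   → D = (-709/442, 1744/221)

D = (-709/442, 1744/221)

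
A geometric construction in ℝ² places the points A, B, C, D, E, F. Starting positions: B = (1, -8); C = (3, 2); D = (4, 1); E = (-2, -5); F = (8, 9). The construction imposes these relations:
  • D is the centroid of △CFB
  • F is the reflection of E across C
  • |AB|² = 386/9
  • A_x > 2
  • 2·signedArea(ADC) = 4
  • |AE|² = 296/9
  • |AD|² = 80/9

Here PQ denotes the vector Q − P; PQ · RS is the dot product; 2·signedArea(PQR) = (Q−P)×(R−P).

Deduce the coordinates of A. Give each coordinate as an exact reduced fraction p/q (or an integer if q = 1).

A = (8/3, -5/3)

1. A_x = 8/3  [line -1·x + -1·y + 1 = 0 ∩ |AE|² = 296/9]
2. A_y = -5/3  [line -1·x + -1·y + 1 = 0 ∩ |AE|² = 296/9]
   → A = (8/3, -5/3)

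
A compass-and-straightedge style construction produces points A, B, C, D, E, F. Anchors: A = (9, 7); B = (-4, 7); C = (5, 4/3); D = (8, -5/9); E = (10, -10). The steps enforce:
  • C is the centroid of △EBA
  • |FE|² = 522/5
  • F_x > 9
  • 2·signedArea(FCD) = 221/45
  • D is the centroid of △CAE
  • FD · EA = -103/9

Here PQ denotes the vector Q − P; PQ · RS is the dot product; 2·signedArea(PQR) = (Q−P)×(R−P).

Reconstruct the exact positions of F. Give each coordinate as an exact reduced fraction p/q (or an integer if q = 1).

F = (47/5, 1/5)

1. F_x = 47/5  [FD · EA = -103/9 ∩ 2·signedArea(FCD) = 221/45]
2. F_y = 1/5  [FD · EA = -103/9 ∩ 2·signedArea(FCD) = 221/45]
   → F = (47/5, 1/5)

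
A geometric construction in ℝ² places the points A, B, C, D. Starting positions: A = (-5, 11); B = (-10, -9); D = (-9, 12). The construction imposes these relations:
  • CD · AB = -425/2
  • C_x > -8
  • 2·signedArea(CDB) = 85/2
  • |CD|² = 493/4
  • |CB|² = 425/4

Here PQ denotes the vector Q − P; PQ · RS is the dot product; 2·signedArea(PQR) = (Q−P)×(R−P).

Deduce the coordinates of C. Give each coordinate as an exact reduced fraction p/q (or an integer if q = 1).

1. C_x = -15/2  [2·signedArea(CDB) = 85/2 ∩ CD · AB = -425/2]
2. C_y = 1  [2·signedArea(CDB) = 85/2 ∩ CD · AB = -425/2]
   → C = (-15/2, 1)

C = (-15/2, 1)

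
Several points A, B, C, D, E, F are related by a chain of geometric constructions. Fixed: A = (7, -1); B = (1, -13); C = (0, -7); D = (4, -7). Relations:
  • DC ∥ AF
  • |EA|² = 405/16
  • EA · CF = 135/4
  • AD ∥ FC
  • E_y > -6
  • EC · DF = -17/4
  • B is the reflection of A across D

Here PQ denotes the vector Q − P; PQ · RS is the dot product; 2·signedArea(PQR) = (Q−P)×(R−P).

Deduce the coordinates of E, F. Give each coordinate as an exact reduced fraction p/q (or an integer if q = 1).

E = (19/4, -11/2)
F = (3, -1)

1. F_x = 3  [AD ∥ FC ∩ DC ∥ AF]
2. F_y = -1  [AD ∥ FC ∩ DC ∥ AF]
   → F = (3, -1)
3. E_x = 19/4  [EC · DF = -17/4 ∩ EA · CF = 135/4]
4. E_y = -11/2  [EC · DF = -17/4 ∩ EA · CF = 135/4]
   → E = (19/4, -11/2)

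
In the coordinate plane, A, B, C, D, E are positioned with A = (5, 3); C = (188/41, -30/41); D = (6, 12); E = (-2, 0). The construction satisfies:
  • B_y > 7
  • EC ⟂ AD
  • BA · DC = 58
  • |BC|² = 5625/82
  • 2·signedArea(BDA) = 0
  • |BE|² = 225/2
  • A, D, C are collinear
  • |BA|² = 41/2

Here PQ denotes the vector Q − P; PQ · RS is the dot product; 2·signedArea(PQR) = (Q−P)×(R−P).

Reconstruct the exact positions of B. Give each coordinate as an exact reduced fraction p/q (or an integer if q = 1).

1. B_x = 11/2  [2·signedArea(BDA) = 0 ∩ BA · DC = 58]
2. B_y = 15/2  [2·signedArea(BDA) = 0 ∩ BA · DC = 58]
   → B = (11/2, 15/2)

B = (11/2, 15/2)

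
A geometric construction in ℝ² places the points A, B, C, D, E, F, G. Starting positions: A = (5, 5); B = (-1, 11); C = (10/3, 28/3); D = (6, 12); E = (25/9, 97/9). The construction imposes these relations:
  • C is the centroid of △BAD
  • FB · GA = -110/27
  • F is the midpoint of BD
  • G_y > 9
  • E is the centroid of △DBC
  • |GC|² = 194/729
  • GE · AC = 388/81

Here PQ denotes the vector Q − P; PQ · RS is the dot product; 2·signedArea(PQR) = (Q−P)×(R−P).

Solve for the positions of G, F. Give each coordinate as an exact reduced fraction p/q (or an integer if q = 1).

F = (5/2, 23/2)
G = (85/27, 265/27)

1. G_x = 85/27  [line 5/3·x + -13/3·y + 3020/81 = 0 ∩ |GC|² = 194/729]
2. G_y = 265/27  [line 5/3·x + -13/3·y + 3020/81 = 0 ∩ |GC|² = 194/729]
   → G = (85/27, 265/27)
3. F_x = 5/2  [F is the midpoint of BD]
4. F_y = 23/2  [F is the midpoint of BD]
   → F = (5/2, 23/2)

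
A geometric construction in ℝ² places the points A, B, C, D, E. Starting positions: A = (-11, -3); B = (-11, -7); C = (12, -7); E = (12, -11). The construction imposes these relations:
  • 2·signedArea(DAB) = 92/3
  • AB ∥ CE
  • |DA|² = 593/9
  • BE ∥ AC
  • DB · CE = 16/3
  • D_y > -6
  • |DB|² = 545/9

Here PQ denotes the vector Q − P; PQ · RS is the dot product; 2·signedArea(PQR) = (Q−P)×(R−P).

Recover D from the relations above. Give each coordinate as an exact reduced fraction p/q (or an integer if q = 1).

1. D_x = -10/3  [DB · CE = 16/3 ∩ 2·signedArea(DAB) = 92/3]
2. D_y = -17/3  [DB · CE = 16/3 ∩ 2·signedArea(DAB) = 92/3]
   → D = (-10/3, -17/3)

D = (-10/3, -17/3)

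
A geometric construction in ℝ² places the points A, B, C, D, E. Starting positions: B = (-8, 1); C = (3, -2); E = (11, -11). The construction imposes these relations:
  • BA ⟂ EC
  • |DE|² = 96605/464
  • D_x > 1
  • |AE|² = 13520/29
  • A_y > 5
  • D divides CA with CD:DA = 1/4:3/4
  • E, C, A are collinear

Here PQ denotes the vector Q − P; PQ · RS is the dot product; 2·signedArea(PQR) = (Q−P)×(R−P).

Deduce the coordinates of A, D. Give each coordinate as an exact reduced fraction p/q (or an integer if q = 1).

1. A_x = -97/29  [E, C, A are collinear ∩ BA ⟂ EC]
2. A_y = 149/29  [E, C, A are collinear ∩ BA ⟂ EC]
   → A = (-97/29, 149/29)
3. D_x = 41/29  [D divides CA with CD:DA = 1/4:3/4]
4. D_y = -25/116  [D divides CA with CD:DA = 1/4:3/4]
   → D = (41/29, -25/116)

A = (-97/29, 149/29)
D = (41/29, -25/116)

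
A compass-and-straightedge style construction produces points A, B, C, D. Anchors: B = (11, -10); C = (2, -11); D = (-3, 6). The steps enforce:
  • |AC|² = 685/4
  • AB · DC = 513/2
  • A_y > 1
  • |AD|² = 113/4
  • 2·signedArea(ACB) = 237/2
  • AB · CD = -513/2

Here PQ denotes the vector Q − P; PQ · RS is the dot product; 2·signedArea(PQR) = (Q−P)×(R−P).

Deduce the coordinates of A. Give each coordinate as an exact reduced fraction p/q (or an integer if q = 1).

A = (1/2, 2)

1. A_x = 1/2  [2·signedArea(ACB) = 237/2 ∩ AB · DC = 513/2]
2. A_y = 2  [2·signedArea(ACB) = 237/2 ∩ AB · DC = 513/2]
   → A = (1/2, 2)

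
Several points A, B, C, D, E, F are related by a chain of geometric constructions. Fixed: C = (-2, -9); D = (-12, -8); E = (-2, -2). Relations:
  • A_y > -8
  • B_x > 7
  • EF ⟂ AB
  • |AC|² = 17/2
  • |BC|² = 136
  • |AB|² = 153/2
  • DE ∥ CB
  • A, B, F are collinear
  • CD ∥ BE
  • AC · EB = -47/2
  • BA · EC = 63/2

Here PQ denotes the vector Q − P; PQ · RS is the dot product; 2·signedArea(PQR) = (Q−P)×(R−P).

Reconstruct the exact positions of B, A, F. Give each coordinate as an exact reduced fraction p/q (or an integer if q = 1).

A = (1/2, -15/2)
B = (8, -3)
F = (37/34, -243/34)

1. B_x = 8  [CD ∥ BE ∩ DE ∥ CB]
2. B_y = -3  [CD ∥ BE ∩ DE ∥ CB]
   → B = (8, -3)
3. A_x = 1/2  [AC · EB = -47/2 ∩ BA · EC = 63/2]
4. A_y = -15/2  [AC · EB = -47/2 ∩ BA · EC = 63/2]
   → A = (1/2, -15/2)
5. F_x = 37/34  [A, B, F are collinear ∩ EF ⟂ AB]
6. F_y = -243/34  [A, B, F are collinear ∩ EF ⟂ AB]
   → F = (37/34, -243/34)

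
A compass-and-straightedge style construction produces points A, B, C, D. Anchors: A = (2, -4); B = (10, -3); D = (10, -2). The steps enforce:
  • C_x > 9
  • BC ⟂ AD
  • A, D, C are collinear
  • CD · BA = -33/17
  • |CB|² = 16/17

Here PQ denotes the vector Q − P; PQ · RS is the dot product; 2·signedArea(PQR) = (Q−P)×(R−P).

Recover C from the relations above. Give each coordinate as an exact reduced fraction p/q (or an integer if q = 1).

C = (166/17, -35/17)

1. C_x = 166/17  [A, D, C are collinear ∩ BC ⟂ AD]
2. C_y = -35/17  [A, D, C are collinear ∩ BC ⟂ AD]
   → C = (166/17, -35/17)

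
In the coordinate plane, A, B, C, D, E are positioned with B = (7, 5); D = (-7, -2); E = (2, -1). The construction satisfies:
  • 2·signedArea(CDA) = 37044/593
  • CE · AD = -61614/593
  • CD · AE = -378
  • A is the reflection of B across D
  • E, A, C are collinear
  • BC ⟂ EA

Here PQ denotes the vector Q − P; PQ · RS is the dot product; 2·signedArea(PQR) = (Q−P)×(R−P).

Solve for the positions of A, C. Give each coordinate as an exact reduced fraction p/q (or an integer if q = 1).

A = (-21, -9)
C = (4935/593, 711/593)

1. A_x = -21  [A is the reflection of B across D]
2. A_y = -9  [A is the reflection of B across D]
   → A = (-21, -9)
3. C_x = 4935/593  [E, A, C are collinear ∩ BC ⟂ EA]
4. C_y = 711/593  [E, A, C are collinear ∩ BC ⟂ EA]
   → C = (4935/593, 711/593)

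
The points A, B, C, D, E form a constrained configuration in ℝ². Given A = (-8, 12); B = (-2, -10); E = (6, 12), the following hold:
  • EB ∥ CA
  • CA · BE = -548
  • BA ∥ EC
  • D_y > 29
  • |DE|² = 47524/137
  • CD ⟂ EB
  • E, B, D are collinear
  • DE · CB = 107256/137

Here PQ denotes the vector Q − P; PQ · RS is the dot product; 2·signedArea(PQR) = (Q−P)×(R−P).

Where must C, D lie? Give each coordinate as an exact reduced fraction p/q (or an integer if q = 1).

C = (0, 34)
D = (1694/137, 4042/137)

1. C_x = 0  [EB ∥ CA ∩ BA ∥ EC]
2. C_y = 34  [EB ∥ CA ∩ BA ∥ EC]
   → C = (0, 34)
3. D_x = 1694/137  [E, B, D are collinear ∩ CD ⟂ EB]
4. D_y = 4042/137  [E, B, D are collinear ∩ CD ⟂ EB]
   → D = (1694/137, 4042/137)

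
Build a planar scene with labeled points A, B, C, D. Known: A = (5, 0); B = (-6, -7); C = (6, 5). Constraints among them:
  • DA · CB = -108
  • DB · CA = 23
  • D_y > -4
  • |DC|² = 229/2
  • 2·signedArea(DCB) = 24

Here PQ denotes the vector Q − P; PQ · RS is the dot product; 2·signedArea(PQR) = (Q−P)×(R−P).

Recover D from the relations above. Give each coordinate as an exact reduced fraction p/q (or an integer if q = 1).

1. D_x = -1/2  [2·signedArea(DCB) = 24 ∩ DA · CB = -108]
2. D_y = -7/2  [2·signedArea(DCB) = 24 ∩ DA · CB = -108]
   → D = (-1/2, -7/2)

D = (-1/2, -7/2)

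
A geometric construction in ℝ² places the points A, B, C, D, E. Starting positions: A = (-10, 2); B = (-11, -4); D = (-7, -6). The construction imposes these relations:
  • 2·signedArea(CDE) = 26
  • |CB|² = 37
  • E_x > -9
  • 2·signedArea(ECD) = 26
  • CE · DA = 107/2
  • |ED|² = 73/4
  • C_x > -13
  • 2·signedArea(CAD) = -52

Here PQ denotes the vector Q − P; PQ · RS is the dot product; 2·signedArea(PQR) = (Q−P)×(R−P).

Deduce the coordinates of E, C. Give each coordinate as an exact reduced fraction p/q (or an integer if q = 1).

1. C_x = -12  [line 8·x + 3·y + 126 = 0 ∩ |CB|² = 37]
2. C_y = -10  [line 8·x + 3·y + 126 = 0 ∩ |CB|² = 37]
   → C = (-12, -10)
3. E_x = -17/2  [2·signedArea(ECD) = 26 ∩ CE · DA = 107/2]
4. E_y = -2  [2·signedArea(ECD) = 26 ∩ CE · DA = 107/2]
   → E = (-17/2, -2)

C = (-12, -10)
E = (-17/2, -2)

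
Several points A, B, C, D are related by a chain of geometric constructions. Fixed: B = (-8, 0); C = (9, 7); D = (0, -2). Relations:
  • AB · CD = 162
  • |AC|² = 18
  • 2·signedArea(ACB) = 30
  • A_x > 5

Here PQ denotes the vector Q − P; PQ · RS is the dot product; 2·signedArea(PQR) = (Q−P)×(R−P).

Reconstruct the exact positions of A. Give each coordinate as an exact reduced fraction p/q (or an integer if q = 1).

1. A_x = 6  [2·signedArea(ACB) = 30 ∩ AB · CD = 162]
2. A_y = 4  [2·signedArea(ACB) = 30 ∩ AB · CD = 162]
   → A = (6, 4)

A = (6, 4)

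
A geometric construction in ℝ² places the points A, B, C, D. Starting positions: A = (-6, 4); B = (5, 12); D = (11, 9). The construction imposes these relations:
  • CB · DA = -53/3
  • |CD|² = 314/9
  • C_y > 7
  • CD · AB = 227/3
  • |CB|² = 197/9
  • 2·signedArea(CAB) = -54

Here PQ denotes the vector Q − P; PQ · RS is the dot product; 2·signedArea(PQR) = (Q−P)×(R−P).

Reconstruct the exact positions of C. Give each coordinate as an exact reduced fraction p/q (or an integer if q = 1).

1. C_x = 16/3  [CD · AB = 227/3 ∩ CB · DA = -53/3]
2. C_y = 22/3  [CD · AB = 227/3 ∩ CB · DA = -53/3]
   → C = (16/3, 22/3)

C = (16/3, 22/3)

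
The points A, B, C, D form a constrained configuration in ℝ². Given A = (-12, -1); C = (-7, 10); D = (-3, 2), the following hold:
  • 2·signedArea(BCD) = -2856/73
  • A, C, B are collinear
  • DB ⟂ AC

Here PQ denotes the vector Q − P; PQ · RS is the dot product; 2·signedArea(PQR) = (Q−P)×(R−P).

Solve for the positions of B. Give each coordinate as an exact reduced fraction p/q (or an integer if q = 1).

B = (-681/73, 356/73)

1. B_x = -681/73  [A, C, B are collinear ∩ DB ⟂ AC]
2. B_y = 356/73  [A, C, B are collinear ∩ DB ⟂ AC]
   → B = (-681/73, 356/73)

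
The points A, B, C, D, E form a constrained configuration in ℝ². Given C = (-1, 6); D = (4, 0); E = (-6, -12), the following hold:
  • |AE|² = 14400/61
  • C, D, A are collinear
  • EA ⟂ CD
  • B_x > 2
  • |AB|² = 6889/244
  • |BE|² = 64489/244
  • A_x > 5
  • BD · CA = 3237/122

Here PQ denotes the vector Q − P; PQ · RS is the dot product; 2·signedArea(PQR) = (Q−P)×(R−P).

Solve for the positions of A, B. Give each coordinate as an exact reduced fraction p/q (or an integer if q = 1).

1. A_x = 354/61  [C, D, A are collinear ∩ EA ⟂ CD]
2. A_y = -132/61  [C, D, A are collinear ∩ EA ⟂ CD]
   → A = (354/61, -132/61)
3. B_x = 293/122  [line -415/61·x + 498/61·y + 83/122 = 0 ∩ |BE|² = 64489/244]
4. B_y = 117/61  [line -415/61·x + 498/61·y + 83/122 = 0 ∩ |BE|² = 64489/244]
   → B = (293/122, 117/61)

A = (354/61, -132/61)
B = (293/122, 117/61)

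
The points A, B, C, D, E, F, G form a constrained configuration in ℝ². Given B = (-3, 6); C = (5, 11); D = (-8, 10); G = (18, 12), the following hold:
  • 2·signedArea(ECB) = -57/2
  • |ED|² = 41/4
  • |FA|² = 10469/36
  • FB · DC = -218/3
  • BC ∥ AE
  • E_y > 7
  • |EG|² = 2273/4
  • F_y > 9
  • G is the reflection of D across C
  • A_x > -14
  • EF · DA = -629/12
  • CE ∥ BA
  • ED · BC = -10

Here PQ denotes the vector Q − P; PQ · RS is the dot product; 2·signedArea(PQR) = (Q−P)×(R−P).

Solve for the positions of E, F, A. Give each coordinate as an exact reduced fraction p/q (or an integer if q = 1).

1. E_x = -11/2  [ED · BC = -10 ∩ 2·signedArea(ECB) = -57/2]
2. E_y = 8  [ED · BC = -10 ∩ 2·signedArea(ECB) = -57/2]
   → E = (-11/2, 8)
3. A_x = -27/2  [BC ∥ AE ∩ CE ∥ BA]
4. A_y = 3  [BC ∥ AE ∩ CE ∥ BA]
   → A = (-27/2, 3)
5. F_x = 7/3  [FB · DC = -218/3 ∩ EF · DA = -629/12]
6. F_y = 28/3  [FB · DC = -218/3 ∩ EF · DA = -629/12]
   → F = (7/3, 28/3)

A = (-27/2, 3)
E = (-11/2, 8)
F = (7/3, 28/3)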